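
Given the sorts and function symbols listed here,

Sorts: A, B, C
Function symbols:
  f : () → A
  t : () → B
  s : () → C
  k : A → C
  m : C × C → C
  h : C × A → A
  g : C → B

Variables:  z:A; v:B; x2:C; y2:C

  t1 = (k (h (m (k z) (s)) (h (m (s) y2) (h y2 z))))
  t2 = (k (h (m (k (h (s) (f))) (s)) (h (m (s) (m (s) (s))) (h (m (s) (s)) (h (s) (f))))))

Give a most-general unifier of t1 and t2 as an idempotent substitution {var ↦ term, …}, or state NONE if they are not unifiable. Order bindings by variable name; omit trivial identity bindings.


{y2 ↦ (m (s) (s)), z ↦ (h (s) (f))}


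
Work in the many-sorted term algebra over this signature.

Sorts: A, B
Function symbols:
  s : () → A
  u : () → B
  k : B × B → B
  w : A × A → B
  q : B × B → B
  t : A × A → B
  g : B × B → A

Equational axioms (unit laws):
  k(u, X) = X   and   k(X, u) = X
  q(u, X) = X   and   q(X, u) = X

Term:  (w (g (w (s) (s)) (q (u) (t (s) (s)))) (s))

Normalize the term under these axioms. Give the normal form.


normal form = (w (g (w (s) (s)) (t (s) (s))) (s))

1. (w (g (w (s) (s)) (q (u) (t (s) (s)))) (s))  →  (w (g (w (s) (s)) (t (s) (s))) (s))


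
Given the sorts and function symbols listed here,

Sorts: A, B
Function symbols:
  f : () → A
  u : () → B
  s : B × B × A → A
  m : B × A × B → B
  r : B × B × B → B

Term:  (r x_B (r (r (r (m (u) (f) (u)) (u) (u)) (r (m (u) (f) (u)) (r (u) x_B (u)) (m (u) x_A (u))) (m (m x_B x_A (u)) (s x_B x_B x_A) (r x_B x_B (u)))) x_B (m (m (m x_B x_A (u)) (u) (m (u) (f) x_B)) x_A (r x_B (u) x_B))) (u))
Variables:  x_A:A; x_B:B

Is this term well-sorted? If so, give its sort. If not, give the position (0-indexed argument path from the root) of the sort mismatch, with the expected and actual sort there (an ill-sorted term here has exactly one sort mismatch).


ill-sorted at position [1, 2, 0, 1]: expected A, got B

  x_B : B
          (u) : B
          (f) : A
          (u) : B
        (m (u) (f) (u)) : B
        (u) : B
        (u) : B
      (r (m (u) (f) (u)) (u) (u)) : B
          (u) : B
          (f) : A
          (u) : B
        (m (u) (f) (u)) : B
          (u) : B
          x_B : B
          (u) : B
        (r (u) x_B (u)) : B
          (u) : B
          x_A : A
          (u) : B
        (m (u) x_A (u)) : B
      (r (m (u) (f) (u)) (r (u) x_B (u)) (m (u) x_A (u))) : B
          x_B : B
          x_A : A
          (u) : B
        (m x_B x_A (u)) : B
          x_B : B
          x_B : B
          x_A : A
        (s x_B x_B x_A) : A
          x_B : B
          x_B : B
          (u) : B
        (r x_B x_B (u)) : B
      (m (m x_B x_A (u)) (s x_B x_B x_A) (r x_B x_B (u))) : B
    (r (r (m (u) (f) (u)) (u) (u)) (r (m (u) (f) (u)) (r (u) x_B (u)) (m (u) x_A (u))) (m (m x_B x_A (u)) (s x_B x_B x_A) (r x_B x_B (u)))) : B
    x_B : B
          x_B : B
          x_A : A
          (u) : B
        (m x_B x_A (u)) : B
        (u) : B
          (u) : B
          (f) : A
          x_B : B
        (m (u) (f) x_B) : B
      (m (m x_B x_A (u)) (u) (m (u) (f) x_B)) : ✗ arg 1 at [1, 2, 0, 1] has sort B, expected A
      x_A : A
        x_B : B
        (u) : B
        x_B : B
      (r x_B (u) x_B) : B
  (u) : B


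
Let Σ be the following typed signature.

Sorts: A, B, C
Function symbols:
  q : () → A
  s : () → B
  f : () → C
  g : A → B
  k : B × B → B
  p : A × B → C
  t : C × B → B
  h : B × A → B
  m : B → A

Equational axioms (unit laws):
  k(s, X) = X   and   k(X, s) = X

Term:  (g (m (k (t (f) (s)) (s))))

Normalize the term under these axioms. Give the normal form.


1. (g (m (k (t (f) (s)) (s))))  →  (g (m (t (f) (s))))

normal form = (g (m (t (f) (s))))


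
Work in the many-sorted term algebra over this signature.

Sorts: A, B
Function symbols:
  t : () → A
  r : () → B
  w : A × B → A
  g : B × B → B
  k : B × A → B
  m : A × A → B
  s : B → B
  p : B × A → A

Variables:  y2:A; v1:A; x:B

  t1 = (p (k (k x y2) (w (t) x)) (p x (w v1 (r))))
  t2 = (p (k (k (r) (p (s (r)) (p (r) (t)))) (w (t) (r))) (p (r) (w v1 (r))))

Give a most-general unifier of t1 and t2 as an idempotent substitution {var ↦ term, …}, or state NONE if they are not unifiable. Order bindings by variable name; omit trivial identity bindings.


{x ↦ (r), y2 ↦ (p (s (r)) (p (r) (t)))}


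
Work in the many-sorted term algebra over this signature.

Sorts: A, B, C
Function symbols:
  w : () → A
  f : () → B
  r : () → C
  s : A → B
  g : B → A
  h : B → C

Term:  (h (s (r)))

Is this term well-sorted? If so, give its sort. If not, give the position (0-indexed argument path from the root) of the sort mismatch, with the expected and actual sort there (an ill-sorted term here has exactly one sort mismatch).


    (r) : C
  (s (r)) : ✗ arg 0 at [0, 0] has sort C, expected A

ill-sorted at position [0, 0]: expected A, got C


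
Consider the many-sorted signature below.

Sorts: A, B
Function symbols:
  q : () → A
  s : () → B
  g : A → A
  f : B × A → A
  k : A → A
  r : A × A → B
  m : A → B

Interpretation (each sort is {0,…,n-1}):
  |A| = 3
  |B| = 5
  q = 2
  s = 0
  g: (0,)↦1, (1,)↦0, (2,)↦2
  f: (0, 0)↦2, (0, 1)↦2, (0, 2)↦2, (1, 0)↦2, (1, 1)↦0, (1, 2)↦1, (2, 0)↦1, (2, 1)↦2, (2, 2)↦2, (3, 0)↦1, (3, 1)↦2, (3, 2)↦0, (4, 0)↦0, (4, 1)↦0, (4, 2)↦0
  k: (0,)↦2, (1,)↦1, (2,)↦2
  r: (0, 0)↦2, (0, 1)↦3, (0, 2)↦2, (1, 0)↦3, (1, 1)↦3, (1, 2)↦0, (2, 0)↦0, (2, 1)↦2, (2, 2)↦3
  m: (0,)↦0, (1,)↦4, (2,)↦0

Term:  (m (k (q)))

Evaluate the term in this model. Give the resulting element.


value = 0

  q = 2
  (k (q)) = k(2,) = 2
  (m (k (q))) = m(2,) = 0


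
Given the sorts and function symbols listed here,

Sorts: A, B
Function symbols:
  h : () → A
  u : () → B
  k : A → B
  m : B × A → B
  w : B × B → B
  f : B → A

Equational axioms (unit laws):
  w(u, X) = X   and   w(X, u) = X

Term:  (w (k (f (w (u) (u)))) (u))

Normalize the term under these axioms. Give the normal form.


1. (w (k (f (w (u) (u)))) (u))  →  (k (f (w (u) (u))))
2. (k (f (w (u) (u))))  →  (k (f (u)))

normal form = (k (f (u)))


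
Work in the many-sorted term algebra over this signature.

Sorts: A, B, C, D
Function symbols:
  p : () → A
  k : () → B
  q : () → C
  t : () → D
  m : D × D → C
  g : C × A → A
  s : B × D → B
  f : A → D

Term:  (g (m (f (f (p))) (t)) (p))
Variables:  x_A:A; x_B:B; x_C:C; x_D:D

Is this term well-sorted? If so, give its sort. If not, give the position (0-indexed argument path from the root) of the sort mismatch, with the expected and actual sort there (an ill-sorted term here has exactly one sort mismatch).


ill-sorted at position [0, 0, 0]: expected A, got D

        (p) : A
      (f (p)) : D
    (f (f (p))) : ✗ arg 0 at [0, 0, 0] has sort D, expected A
    (t) : D
  (p) : A


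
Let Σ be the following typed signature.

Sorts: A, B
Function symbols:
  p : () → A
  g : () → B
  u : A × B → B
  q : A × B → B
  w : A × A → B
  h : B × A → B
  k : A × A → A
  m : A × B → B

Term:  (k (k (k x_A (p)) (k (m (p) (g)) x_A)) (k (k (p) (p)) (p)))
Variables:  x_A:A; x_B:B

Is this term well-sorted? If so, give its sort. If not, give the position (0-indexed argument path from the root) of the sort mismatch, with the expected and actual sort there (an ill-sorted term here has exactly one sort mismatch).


ill-sorted at position [0, 1, 0]: expected A, got B

      x_A : A
      (p) : A
    (k x_A (p)) : A
        (p) : A
        (g) : B
      (m (p) (g)) : B
      x_A : A
    (k (m (p) (g)) x_A) : ✗ arg 0 at [0, 1, 0] has sort B, expected A
      (p) : A
      (p) : A
    (k (p) (p)) : A
    (p) : A
  (k (k (p) (p)) (p)) : A


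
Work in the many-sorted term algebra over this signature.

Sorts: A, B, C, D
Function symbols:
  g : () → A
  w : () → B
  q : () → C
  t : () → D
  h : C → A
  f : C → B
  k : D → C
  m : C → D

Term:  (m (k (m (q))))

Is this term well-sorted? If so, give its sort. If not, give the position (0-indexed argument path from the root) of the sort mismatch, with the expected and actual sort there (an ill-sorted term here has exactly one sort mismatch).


well-sorted; sort = D

      (q) : C
    (m (q)) : D
  (k (m (q))) : C
(m (k (m (q)))) : D


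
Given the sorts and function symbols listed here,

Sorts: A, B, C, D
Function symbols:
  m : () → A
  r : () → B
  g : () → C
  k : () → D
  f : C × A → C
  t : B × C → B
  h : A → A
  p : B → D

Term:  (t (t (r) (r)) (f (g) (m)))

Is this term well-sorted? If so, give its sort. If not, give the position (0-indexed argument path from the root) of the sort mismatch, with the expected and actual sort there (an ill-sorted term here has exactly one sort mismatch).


    (r) : B
    (r) : B
  (t (r) (r)) : ✗ arg 1 at [0, 1] has sort B, expected C
    (g) : C
    (m) : A
  (f (g) (m)) : C

ill-sorted at position [0, 1]: expected C, got B


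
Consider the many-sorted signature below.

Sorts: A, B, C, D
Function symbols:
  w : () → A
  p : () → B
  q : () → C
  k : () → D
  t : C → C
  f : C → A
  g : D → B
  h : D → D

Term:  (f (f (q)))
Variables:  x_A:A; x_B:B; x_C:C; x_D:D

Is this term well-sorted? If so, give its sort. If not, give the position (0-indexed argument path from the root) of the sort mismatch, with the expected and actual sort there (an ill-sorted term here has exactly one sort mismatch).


ill-sorted at position [0]: expected C, got A

    (q) : C
  (f (q)) : A
(f (f (q))) : ✗ arg 0 at [0] has sort A, expected C


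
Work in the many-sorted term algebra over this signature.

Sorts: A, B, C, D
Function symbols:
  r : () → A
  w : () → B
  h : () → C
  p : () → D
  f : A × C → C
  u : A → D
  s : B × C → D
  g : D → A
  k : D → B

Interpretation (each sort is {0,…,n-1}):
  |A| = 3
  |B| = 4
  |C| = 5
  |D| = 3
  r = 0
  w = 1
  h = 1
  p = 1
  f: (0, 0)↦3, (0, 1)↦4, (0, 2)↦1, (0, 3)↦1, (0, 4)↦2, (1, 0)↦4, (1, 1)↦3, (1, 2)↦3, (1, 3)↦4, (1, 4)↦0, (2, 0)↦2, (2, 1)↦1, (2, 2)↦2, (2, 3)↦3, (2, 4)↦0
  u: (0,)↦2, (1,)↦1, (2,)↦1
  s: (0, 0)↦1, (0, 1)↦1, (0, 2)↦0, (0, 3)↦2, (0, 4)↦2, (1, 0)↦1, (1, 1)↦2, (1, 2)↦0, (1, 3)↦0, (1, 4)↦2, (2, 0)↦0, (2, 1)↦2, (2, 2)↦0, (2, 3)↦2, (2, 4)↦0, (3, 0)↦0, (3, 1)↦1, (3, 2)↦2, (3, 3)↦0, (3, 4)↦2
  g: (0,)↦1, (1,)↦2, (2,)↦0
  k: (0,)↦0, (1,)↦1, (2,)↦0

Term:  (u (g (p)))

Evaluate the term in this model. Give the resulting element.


value = 1

  p = 1
  (g (p)) = g(1,) = 2
  (u (g (p))) = u(2,) = 1


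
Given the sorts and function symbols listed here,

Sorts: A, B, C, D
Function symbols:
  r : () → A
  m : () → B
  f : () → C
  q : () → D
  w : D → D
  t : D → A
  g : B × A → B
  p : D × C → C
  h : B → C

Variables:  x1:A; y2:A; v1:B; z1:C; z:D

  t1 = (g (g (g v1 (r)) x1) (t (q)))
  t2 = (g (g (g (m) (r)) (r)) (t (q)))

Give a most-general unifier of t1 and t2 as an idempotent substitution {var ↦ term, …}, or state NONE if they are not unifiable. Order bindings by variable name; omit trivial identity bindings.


{v1 ↦ (m), x1 ↦ (r)}


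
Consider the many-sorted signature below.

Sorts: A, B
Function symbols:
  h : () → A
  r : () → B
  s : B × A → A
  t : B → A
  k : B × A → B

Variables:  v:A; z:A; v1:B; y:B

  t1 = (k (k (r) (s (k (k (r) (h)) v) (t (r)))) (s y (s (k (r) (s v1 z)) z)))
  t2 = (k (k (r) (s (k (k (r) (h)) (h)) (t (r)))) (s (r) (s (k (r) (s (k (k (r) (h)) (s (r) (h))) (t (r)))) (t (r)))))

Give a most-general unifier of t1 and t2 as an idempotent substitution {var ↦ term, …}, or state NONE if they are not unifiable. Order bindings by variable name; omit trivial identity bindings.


{v ↦ (h), v1 ↦ (k (k (r) (h)) (s (r) (h))), y ↦ (r), z ↦ (t (r))}


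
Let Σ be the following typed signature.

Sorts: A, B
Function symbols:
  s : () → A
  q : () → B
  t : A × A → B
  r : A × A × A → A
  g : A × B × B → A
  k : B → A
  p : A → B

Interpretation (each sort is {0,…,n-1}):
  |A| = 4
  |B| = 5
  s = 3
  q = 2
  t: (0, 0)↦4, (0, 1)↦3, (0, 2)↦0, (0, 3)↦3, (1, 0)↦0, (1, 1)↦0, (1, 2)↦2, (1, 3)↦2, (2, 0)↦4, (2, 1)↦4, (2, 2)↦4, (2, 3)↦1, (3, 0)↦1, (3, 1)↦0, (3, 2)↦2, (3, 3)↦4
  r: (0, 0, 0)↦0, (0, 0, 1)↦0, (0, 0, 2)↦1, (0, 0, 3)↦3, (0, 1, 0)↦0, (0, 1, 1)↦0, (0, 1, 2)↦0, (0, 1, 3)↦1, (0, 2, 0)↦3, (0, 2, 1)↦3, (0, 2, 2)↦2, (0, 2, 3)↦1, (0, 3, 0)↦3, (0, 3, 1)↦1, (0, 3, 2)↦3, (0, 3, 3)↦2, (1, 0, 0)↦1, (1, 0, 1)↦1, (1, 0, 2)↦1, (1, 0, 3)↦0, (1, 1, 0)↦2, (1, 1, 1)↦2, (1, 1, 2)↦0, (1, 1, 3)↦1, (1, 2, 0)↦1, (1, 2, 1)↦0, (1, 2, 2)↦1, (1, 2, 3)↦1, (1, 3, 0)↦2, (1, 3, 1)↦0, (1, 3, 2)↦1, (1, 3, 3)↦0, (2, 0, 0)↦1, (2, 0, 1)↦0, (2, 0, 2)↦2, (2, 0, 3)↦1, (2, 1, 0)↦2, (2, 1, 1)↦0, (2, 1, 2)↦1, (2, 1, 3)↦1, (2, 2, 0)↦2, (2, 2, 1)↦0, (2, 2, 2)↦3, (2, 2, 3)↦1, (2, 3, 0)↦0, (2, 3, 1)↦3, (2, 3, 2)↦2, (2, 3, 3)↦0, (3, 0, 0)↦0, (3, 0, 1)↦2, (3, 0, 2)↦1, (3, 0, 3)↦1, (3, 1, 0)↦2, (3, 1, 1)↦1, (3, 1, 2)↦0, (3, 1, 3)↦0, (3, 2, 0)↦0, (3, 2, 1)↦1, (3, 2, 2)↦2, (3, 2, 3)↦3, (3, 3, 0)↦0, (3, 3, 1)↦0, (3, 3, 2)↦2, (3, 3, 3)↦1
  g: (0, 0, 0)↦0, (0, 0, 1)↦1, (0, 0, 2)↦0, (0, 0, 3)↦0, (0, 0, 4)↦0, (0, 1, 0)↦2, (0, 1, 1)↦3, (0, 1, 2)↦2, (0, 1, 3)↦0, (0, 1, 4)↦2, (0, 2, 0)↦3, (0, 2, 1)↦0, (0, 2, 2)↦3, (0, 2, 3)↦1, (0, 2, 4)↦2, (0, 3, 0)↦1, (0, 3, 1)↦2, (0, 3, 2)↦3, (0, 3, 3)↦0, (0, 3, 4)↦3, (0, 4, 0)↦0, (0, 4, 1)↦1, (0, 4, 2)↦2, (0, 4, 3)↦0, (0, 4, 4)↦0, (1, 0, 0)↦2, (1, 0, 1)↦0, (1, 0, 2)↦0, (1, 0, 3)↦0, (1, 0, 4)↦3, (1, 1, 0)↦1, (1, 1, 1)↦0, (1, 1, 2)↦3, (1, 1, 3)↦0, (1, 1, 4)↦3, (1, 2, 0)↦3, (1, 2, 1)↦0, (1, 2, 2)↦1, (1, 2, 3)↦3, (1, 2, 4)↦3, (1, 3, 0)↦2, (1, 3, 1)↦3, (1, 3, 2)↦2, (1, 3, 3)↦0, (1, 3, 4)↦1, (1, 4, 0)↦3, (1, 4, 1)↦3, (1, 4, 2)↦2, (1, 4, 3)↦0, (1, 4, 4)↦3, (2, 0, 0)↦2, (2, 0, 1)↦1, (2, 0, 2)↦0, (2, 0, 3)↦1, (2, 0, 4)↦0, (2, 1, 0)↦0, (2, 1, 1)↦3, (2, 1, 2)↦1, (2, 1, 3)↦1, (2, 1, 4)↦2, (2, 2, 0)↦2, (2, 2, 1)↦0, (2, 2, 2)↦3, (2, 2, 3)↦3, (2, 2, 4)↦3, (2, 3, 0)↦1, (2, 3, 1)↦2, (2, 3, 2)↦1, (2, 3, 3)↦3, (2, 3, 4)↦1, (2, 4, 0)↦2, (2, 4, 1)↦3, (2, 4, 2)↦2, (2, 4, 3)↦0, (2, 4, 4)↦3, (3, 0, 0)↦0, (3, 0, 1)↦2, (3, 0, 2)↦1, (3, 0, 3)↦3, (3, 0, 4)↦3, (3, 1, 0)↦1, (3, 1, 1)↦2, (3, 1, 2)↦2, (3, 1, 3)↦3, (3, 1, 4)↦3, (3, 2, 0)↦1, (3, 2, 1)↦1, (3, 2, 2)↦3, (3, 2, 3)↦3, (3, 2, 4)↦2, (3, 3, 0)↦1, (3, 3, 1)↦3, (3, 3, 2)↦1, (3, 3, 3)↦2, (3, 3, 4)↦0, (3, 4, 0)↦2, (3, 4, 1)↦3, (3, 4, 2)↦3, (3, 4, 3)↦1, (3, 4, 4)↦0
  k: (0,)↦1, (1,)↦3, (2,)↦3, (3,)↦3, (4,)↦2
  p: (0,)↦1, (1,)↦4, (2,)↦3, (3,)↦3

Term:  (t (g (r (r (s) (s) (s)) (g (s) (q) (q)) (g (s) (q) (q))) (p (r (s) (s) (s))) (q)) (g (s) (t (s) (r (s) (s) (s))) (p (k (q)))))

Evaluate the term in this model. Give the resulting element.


  s = 3
  s = 3
  s = 3
  (r (s) (s) (s)) = r(3, 3, 3) = 1
  s = 3
  q = 2
  q = 2
  (g (s) (q) (q)) = g(3, 2, 2) = 3
  s = 3
  q = 2
  q = 2
  (g (s) (q) (q)) = g(3, 2, 2) = 3
  (r (r (s) (s) (s)) (g (s) (q) (q)) (g (s) (q) (q))) = r(1, 3, 3) = 0
  s = 3
  s = 3
  s = 3
  (r (s) (s) (s)) = r(3, 3, 3) = 1
  (p (r (s) (s) (s))) = p(1,) = 4
  q = 2
  (g (r (r (s) (s) (s)) (g (s) (q) (q)) (g (s) (q) (q))) (p (r (s) (s) (s))) (q)) = g(0, 4, 2) = 2
  s = 3
  s = 3
  s = 3
  s = 3
  s = 3
  (r (s) (s) (s)) = r(3, 3, 3) = 1
  (t (s) (r (s) (s) (s))) = t(3, 1) = 0
  q = 2
  (k (q)) = k(2,) = 3
  (p (k (q))) = p(3,) = 3
  (g (s) (t (s) (r (s) (s) (s))) (p (k (q)))) = g(3, 0, 3) = 3
  (t (g (r (r (s) (s) (s)) (g (s) (q) (q)) (g (s) (q) (q))) (p (r (s) (s) (s))) (q)) (g (s) (t (s) (r (s) (s) (s))) (p (k (q))))) = t(2, 3) = 1

value = 1


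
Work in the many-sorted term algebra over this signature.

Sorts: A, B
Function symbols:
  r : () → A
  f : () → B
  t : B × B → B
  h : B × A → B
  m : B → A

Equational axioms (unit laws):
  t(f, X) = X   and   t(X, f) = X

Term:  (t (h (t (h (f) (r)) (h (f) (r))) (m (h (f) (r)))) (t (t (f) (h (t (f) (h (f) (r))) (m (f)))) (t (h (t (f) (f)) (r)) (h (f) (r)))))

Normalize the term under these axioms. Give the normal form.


1. (t (h (t (h (f) (r)) (h (f) (r))) (m (h (f) (r)))) (t (t (f) (h (t (f) (h (f) (r))) (m (f)))) (t (h (t (f) (f)) (r)) (h (f) (r)))))  →  (t (h (t (h (f) (r)) (h (f) (r))) (m (h (f) (r)))) (t (h (t (f) (h (f) (r))) (m (f))) (t (h (t (f) (f)) (r)) (h (f) (r)))))
2. (t (h (t (h (f) (r)) (h (f) (r))) (m (h (f) (r)))) (t (h (t (f) (h (f) (r))) (m (f))) (t (h (t (f) (f)) (r)) (h (f) (r)))))  →  (t (h (t (h (f) (r)) (h (f) (r))) (m (h (f) (r)))) (t (h (h (f) (r)) (m (f))) (t (h (t (f) (f)) (r)) (h (f) (r)))))
3. (t (h (t (h (f) (r)) (h (f) (r))) (m (h (f) (r)))) (t (h (h (f) (r)) (m (f))) (t (h (t (f) (f)) (r)) (h (f) (r)))))  →  (t (h (t (h (f) (r)) (h (f) (r))) (m (h (f) (r)))) (t (h (h (f) (r)) (m (f))) (t (h (f) (r)) (h (f) (r)))))

normal form = (t (h (t (h (f) (r)) (h (f) (r))) (m (h (f) (r)))) (t (h (h (f) (r)) (m (f))) (t (h (f) (r)) (h (f) (r)))))


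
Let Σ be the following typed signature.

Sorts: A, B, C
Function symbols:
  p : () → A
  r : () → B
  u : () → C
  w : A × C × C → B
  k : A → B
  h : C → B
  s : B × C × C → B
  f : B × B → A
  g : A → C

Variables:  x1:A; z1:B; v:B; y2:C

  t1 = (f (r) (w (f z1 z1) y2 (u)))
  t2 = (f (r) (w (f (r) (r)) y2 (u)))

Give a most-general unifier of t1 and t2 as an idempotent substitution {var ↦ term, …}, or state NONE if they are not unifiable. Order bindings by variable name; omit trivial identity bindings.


{z1 ↦ (r)}


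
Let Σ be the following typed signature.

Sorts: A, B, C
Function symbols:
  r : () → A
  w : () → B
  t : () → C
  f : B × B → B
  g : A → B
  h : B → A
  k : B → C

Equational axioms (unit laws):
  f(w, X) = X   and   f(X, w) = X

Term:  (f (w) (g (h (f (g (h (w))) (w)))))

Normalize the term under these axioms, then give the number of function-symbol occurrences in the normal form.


1. (f (w) (g (h (f (g (h (w))) (w)))))  →  (g (h (f (g (h (w))) (w))))
2. (g (h (f (g (h (w))) (w))))  →  (g (h (g (h (w)))))
normal form: (g (h (g (h (w)))))

size = 5


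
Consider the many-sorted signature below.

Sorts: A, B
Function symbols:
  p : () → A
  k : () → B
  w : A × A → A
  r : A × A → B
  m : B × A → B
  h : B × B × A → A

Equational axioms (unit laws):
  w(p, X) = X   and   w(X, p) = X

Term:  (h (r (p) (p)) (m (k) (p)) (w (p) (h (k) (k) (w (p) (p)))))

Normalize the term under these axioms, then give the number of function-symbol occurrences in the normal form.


size = 11

1. (h (r (p) (p)) (m (k) (p)) (w (p) (h (k) (k) (w (p) (p)))))  →  (h (r (p) (p)) (m (k) (p)) (h (k) (k) (w (p) (p))))
2. (h (r (p) (p)) (m (k) (p)) (h (k) (k) (w (p) (p))))  →  (h (r (p) (p)) (m (k) (p)) (h (k) (k) (p)))
normal form: (h (r (p) (p)) (m (k) (p)) (h (k) (k) (p)))


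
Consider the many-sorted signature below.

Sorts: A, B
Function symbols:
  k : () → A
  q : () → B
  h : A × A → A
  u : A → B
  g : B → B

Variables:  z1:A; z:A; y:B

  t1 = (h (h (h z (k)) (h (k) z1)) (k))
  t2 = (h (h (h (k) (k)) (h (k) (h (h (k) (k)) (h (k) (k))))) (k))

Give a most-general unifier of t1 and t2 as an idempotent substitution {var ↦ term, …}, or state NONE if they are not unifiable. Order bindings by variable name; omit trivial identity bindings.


{z ↦ (k), z1 ↦ (h (h (k) (k)) (h (k) (k)))}


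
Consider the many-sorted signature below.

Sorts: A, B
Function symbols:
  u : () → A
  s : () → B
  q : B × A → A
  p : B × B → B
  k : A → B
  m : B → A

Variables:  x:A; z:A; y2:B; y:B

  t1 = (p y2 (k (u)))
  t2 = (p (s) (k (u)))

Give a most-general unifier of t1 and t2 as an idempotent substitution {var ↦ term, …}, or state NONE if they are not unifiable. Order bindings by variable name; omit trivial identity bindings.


{y2 ↦ (s)}


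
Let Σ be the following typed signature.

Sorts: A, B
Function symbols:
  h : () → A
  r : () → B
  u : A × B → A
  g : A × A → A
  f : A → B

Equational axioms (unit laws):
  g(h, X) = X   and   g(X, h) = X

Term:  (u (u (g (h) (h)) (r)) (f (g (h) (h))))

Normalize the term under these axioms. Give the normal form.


normal form = (u (u (h) (r)) (f (h)))

1. (u (u (g (h) (h)) (r)) (f (g (h) (h))))  →  (u (u (h) (r)) (f (g (h) (h))))
2. (u (u (h) (r)) (f (g (h) (h))))  →  (u (u (h) (r)) (f (h)))


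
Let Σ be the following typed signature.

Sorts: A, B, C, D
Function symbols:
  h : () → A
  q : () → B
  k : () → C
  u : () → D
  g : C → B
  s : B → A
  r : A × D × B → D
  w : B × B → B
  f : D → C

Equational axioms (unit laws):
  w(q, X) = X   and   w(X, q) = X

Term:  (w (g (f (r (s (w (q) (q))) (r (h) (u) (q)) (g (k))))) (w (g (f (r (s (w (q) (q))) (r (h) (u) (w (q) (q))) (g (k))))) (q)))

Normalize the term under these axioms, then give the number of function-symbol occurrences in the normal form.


size = 23

1. (w (g (f (r (s (w (q) (q))) (r (h) (u) (q)) (g (k))))) (w (g (f (r (s (w (q) (q))) (r (h) (u) (w (q) (q))) (g (k))))) (q)))  →  (w (g (f (r (s (q)) (r (h) (u) (q)) (g (k))))) (w (g (f (r (s (w (q) (q))) (r (h) (u) (w (q) (q))) (g (k))))) (q)))
2. (w (g (f (r (s (q)) (r (h) (u) (q)) (g (k))))) (w (g (f (r (s (w (q) (q))) (r (h) (u) (w (q) (q))) (g (k))))) (q)))  →  (w (g (f (r (s (q)) (r (h) (u) (q)) (g (k))))) (g (f (r (s (w (q) (q))) (r (h) (u) (w (q) (q))) (g (k))))))
3. (w (g (f (r (s (q)) (r (h) (u) (q)) (g (k))))) (g (f (r (s (w (q) (q))) (r (h) (u) (w (q) (q))) (g (k))))))  →  (w (g (f (r (s (q)) (r (h) (u) (q)) (g (k))))) (g (f (r (s (q)) (r (h) (u) (w (q) (q))) (g (k))))))
4. (w (g (f (r (s (q)) (r (h) (u) (q)) (g (k))))) (g (f (r (s (q)) (r (h) (u) (w (q) (q))) (g (k))))))  →  (w (g (f (r (s (q)) (r (h) (u) (q)) (g (k))))) (g (f (r (s (q)) (r (h) (u) (q)) (g (k))))))
normal form: (w (g (f (r (s (q)) (r (h) (u) (q)) (g (k))))) (g (f (r (s (q)) (r (h) (u) (q)) (g (k))))))


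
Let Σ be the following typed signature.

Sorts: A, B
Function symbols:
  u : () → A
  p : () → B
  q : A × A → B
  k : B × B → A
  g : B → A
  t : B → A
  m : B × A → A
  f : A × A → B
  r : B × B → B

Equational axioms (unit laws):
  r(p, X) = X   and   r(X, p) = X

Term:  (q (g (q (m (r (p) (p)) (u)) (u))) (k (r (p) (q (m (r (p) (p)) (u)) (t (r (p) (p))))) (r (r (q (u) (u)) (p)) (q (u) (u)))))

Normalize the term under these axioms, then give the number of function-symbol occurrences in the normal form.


1. (q (g (q (m (r (p) (p)) (u)) (u))) (k (r (p) (q (m (r (p) (p)) (u)) (t (r (p) (p))))) (r (r (q (u) (u)) (p)) (q (u) (u)))))  →  (q (g (q (m (p) (u)) (u))) (k (r (p) (q (m (r (p) (p)) (u)) (t (r (p) (p))))) (r (r (q (u) (u)) (p)) (q (u) (u)))))
2. (q (g (q (m (p) (u)) (u))) (k (r (p) (q (m (r (p) (p)) (u)) (t (r (p) (p))))) (r (r (q (u) (u)) (p)) (q (u) (u)))))  →  (q (g (q (m (p) (u)) (u))) (k (q (m (r (p) (p)) (u)) (t (r (p) (p)))) (r (r (q (u) (u)) (p)) (q (u) (u)))))
3. (q (g (q (m (p) (u)) (u))) (k (q (m (r (p) (p)) (u)) (t (r (p) (p)))) (r (r (q (u) (u)) (p)) (q (u) (u)))))  →  (q (g (q (m (p) (u)) (u))) (k (q (m (p) (u)) (t (r (p) (p)))) (r (r (q (u) (u)) (p)) (q (u) (u)))))
4. (q (g (q (m (p) (u)) (u))) (k (q (m (p) (u)) (t (r (p) (p)))) (r (r (q (u) (u)) (p)) (q (u) (u)))))  →  (q (g (q (m (p) (u)) (u))) (k (q (m (p) (u)) (t (p))) (r (r (q (u) (u)) (p)) (q (u) (u)))))
5. (q (g (q (m (p) (u)) (u))) (k (q (m (p) (u)) (t (p))) (r (r (q (u) (u)) (p)) (q (u) (u)))))  →  (q (g (q (m (p) (u)) (u))) (k (q (m (p) (u)) (t (p))) (r (q (u) (u)) (q (u) (u)))))
normal form: (q (g (q (m (p) (u)) (u))) (k (q (m (p) (u)) (t (p))) (r (q (u) (u)) (q (u) (u)))))

size = 21


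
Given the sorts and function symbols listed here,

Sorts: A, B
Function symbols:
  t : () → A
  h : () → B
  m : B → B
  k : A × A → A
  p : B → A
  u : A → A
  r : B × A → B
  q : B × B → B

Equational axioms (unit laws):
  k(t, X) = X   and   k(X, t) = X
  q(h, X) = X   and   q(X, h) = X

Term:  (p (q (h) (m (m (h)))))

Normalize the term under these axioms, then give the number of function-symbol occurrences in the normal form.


1. (p (q (h) (m (m (h)))))  →  (p (m (m (h))))
normal form: (p (m (m (h))))

size = 4


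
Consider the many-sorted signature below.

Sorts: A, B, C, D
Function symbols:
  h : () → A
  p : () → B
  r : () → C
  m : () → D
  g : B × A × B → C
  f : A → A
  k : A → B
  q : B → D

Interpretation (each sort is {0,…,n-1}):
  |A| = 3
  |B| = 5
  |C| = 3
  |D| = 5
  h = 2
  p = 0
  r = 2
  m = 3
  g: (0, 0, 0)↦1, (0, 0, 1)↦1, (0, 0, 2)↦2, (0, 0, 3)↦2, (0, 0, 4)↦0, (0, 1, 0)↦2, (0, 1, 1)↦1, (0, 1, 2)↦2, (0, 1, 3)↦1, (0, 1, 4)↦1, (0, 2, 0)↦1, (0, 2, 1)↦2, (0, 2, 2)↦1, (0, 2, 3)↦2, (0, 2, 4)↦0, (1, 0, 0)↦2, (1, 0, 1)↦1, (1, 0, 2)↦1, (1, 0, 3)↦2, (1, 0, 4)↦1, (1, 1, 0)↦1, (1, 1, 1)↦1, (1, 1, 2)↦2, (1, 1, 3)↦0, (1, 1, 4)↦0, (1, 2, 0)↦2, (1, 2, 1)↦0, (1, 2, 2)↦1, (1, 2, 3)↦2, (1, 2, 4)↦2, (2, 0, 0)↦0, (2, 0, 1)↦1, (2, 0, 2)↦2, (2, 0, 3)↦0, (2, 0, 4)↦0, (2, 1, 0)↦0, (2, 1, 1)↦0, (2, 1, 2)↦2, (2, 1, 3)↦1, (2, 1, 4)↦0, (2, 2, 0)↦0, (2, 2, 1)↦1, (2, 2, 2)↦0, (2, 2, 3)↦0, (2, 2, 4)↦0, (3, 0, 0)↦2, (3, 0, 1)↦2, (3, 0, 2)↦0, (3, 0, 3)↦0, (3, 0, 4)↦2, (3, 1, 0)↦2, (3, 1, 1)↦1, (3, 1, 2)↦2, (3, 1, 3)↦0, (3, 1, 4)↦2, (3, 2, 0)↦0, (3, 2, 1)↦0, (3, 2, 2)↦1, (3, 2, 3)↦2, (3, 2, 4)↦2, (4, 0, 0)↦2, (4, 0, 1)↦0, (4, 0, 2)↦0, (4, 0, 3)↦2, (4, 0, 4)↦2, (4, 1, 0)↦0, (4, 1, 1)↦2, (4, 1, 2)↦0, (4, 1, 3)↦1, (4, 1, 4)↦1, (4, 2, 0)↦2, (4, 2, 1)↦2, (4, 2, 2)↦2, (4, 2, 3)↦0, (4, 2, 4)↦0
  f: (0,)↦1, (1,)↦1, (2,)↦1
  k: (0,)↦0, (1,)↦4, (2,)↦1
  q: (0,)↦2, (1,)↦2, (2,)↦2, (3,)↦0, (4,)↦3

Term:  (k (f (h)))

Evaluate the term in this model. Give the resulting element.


value = 4

  h = 2
  (f (h)) = f(2,) = 1
  (k (f (h))) = k(1,) = 4


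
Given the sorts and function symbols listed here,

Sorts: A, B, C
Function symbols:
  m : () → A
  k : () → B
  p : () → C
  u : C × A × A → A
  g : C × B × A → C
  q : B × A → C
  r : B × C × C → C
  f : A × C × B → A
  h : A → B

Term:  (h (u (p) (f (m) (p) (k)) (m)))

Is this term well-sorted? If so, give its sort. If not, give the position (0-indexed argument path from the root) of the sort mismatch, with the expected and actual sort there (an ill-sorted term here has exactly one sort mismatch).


    (p) : C
      (m) : A
      (p) : C
      (k) : B
    (f (m) (p) (k)) : A
    (m) : A
  (u (p) (f (m) (p) (k)) (m)) : A
(h (u (p) (f (m) (p) (k)) (m))) : B

well-sorted; sort = B


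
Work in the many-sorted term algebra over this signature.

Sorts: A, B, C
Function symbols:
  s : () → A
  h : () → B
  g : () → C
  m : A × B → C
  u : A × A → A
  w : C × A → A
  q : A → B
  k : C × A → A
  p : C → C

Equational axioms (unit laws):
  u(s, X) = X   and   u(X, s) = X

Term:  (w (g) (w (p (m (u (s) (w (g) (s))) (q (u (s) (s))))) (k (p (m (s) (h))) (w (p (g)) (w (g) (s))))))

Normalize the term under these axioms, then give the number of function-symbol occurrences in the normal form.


size = 21

1. (w (g) (w (p (m (u (s) (w (g) (s))) (q (u (s) (s))))) (k (p (m (s) (h))) (w (p (g)) (w (g) (s))))))  →  (w (g) (w (p (m (w (g) (s)) (q (u (s) (s))))) (k (p (m (s) (h))) (w (p (g)) (w (g) (s))))))
2. (w (g) (w (p (m (w (g) (s)) (q (u (s) (s))))) (k (p (m (s) (h))) (w (p (g)) (w (g) (s))))))  →  (w (g) (w (p (m (w (g) (s)) (q (s)))) (k (p (m (s) (h))) (w (p (g)) (w (g) (s))))))
normal form: (w (g) (w (p (m (w (g) (s)) (q (s)))) (k (p (m (s) (h))) (w (p (g)) (w (g) (s))))))


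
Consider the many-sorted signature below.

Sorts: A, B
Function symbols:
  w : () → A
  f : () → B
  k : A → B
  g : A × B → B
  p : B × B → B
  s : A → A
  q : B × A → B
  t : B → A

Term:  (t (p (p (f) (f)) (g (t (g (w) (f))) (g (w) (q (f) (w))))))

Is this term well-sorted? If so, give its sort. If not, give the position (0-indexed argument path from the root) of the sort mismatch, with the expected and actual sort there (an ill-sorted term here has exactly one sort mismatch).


      (f) : B
      (f) : B
    (p (f) (f)) : B
          (w) : A
          (f) : B
        (g (w) (f)) : B
      (t (g (w) (f))) : A
        (w) : A
          (f) : B
          (w) : A
        (q (f) (w)) : B
      (g (w) (q (f) (w))) : B
    (g (t (g (w) (f))) (g (w) (q (f) (w)))) : B
  (p (p (f) (f)) (g (t (g (w) (f))) (g (w) (q (f) (w))))) : B
(t (p (p (f) (f)) (g (t (g (w) (f))) (g (w) (q (f) (w)))))) : A

well-sorted; sort = A


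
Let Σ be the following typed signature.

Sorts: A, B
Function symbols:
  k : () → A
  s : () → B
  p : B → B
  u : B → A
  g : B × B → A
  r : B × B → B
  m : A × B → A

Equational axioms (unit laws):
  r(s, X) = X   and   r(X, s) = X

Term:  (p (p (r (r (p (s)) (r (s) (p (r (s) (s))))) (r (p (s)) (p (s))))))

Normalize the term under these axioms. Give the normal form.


1. (p (p (r (r (p (s)) (r (s) (p (r (s) (s))))) (r (p (s)) (p (s))))))  →  (p (p (r (r (p (s)) (p (r (s) (s)))) (r (p (s)) (p (s))))))
2. (p (p (r (r (p (s)) (p (r (s) (s)))) (r (p (s)) (p (s))))))  →  (p (p (r (r (p (s)) (p (s))) (r (p (s)) (p (s))))))

normal form = (p (p (r (r (p (s)) (p (s))) (r (p (s)) (p (s))))))


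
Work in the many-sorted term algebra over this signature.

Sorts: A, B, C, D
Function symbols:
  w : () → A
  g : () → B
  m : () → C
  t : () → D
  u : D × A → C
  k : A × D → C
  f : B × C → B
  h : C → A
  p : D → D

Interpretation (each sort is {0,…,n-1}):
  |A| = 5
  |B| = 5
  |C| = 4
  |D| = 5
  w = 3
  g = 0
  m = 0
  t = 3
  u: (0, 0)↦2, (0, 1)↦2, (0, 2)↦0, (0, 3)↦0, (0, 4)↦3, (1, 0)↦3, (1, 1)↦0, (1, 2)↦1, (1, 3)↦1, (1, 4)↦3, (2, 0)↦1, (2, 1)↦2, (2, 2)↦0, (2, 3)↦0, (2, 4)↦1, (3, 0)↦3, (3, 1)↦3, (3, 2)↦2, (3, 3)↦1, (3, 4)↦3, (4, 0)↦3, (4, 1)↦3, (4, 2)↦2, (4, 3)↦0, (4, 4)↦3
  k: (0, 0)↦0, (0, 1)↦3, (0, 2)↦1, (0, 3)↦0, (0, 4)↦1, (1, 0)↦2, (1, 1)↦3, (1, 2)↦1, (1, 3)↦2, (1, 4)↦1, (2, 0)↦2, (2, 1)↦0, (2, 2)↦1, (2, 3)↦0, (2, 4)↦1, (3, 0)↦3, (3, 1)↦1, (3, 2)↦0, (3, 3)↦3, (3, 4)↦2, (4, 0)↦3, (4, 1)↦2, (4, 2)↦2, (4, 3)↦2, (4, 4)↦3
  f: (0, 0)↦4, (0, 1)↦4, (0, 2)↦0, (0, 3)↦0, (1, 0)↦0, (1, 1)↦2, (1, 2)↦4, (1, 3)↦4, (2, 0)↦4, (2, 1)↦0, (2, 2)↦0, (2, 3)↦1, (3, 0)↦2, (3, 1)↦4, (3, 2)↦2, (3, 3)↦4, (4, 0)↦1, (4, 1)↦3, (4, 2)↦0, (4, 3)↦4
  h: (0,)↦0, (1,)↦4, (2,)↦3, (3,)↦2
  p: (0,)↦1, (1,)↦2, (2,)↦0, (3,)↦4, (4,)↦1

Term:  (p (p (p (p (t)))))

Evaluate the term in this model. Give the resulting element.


  t = 3
  (p (t)) = p(3,) = 4
  (p (p (t))) = p(4,) = 1
  (p (p (p (t)))) = p(1,) = 2
  (p (p (p (p (t))))) = p(2,) = 0

value = 0


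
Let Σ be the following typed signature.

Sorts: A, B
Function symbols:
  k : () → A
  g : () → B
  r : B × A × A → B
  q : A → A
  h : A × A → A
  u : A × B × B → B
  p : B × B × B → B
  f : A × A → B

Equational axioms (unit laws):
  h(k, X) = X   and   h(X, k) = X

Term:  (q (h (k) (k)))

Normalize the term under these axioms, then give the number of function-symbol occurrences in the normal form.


1. (q (h (k) (k)))  →  (q (k))
normal form: (q (k))

size = 2


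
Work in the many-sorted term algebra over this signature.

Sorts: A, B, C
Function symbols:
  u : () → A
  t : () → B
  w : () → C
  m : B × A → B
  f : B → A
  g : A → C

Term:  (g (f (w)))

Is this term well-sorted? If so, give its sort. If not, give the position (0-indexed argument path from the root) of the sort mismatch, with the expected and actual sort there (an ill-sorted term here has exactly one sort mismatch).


    (w) : C
  (f (w)) : ✗ arg 0 at [0, 0] has sort C, expected B

ill-sorted at position [0, 0]: expected B, got C


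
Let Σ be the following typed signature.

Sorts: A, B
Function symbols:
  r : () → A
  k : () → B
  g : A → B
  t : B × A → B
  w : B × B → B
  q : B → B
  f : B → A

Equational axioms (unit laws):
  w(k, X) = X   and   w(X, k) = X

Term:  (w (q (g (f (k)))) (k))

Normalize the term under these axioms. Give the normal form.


normal form = (q (g (f (k))))

1. (w (q (g (f (k)))) (k))  →  (q (g (f (k))))


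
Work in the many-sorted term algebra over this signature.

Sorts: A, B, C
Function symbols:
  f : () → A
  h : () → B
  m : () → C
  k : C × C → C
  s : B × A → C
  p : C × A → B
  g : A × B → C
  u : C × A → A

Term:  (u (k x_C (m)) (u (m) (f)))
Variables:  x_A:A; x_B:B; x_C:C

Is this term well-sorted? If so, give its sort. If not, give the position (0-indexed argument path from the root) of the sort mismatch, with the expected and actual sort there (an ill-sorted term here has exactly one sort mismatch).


    x_C : C
    (m) : C
  (k x_C (m)) : C
    (m) : C
    (f) : A
  (u (m) (f)) : A
(u (k x_C (m)) (u (m) (f))) : A

well-sorted; sort = A


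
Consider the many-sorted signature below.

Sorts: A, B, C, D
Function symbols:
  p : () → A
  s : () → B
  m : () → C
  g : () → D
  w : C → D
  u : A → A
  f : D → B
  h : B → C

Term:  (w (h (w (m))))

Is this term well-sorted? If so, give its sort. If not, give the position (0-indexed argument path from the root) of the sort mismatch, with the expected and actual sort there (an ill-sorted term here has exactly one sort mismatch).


      (m) : C
    (w (m)) : D
  (h (w (m))) : ✗ arg 0 at [0, 0] has sort D, expected B

ill-sorted at position [0, 0]: expected B, got D


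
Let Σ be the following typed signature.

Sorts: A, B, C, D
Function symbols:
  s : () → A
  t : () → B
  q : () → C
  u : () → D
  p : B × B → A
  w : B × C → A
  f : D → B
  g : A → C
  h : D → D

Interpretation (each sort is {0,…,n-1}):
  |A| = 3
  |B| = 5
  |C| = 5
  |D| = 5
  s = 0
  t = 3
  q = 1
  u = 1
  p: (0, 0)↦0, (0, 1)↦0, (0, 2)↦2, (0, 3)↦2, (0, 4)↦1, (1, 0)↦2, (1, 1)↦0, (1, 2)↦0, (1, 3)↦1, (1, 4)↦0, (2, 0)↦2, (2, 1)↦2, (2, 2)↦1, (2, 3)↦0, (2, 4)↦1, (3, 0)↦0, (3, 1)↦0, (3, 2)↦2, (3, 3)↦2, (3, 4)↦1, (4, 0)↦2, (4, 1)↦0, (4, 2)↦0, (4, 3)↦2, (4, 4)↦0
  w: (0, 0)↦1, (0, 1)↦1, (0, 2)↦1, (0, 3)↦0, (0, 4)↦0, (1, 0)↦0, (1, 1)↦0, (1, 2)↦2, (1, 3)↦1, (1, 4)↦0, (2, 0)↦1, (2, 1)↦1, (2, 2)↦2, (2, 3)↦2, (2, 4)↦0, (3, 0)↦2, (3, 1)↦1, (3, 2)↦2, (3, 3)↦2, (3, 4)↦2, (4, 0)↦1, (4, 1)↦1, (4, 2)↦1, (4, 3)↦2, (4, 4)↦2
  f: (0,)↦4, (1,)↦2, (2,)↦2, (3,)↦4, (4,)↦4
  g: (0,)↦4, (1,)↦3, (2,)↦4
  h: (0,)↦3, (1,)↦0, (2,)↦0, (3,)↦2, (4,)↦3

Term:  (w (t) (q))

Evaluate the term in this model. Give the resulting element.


value = 1

  t = 3
  q = 1
  (w (t) (q)) = w(3, 1) = 1


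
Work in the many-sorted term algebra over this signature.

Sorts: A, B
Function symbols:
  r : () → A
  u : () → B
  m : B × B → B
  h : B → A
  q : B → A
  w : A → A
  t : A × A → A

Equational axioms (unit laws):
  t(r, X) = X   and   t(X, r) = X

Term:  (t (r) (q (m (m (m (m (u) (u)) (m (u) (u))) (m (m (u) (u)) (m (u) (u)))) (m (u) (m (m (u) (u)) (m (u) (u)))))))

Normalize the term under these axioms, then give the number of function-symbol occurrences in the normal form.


1. (t (r) (q (m (m (m (m (u) (u)) (m (u) (u))) (m (m (u) (u)) (m (u) (u)))) (m (u) (m (m (u) (u)) (m (u) (u)))))))  →  (q (m (m (m (m (u) (u)) (m (u) (u))) (m (m (u) (u)) (m (u) (u)))) (m (u) (m (m (u) (u)) (m (u) (u))))))
normal form: (q (m (m (m (m (u) (u)) (m (u) (u))) (m (m (u) (u)) (m (u) (u)))) (m (u) (m (m (u) (u)) (m (u) (u))))))

size = 26


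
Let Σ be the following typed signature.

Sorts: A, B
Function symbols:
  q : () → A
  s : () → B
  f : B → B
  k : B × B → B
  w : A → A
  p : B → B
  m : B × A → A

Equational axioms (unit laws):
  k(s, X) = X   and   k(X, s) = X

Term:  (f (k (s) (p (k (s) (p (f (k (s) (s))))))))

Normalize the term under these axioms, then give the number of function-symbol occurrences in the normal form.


1. (f (k (s) (p (k (s) (p (f (k (s) (s))))))))  →  (f (p (k (s) (p (f (k (s) (s)))))))
2. (f (p (k (s) (p (f (k (s) (s)))))))  →  (f (p (p (f (k (s) (s))))))
3. (f (p (p (f (k (s) (s))))))  →  (f (p (p (f (s)))))
normal form: (f (p (p (f (s)))))

size = 5


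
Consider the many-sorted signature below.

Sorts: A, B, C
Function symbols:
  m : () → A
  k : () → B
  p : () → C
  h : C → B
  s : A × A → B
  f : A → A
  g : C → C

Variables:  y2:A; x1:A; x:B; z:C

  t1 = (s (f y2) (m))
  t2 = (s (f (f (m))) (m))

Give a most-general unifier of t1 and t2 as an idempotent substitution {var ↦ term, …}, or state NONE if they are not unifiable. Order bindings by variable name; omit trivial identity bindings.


{y2 ↦ (f (m))}


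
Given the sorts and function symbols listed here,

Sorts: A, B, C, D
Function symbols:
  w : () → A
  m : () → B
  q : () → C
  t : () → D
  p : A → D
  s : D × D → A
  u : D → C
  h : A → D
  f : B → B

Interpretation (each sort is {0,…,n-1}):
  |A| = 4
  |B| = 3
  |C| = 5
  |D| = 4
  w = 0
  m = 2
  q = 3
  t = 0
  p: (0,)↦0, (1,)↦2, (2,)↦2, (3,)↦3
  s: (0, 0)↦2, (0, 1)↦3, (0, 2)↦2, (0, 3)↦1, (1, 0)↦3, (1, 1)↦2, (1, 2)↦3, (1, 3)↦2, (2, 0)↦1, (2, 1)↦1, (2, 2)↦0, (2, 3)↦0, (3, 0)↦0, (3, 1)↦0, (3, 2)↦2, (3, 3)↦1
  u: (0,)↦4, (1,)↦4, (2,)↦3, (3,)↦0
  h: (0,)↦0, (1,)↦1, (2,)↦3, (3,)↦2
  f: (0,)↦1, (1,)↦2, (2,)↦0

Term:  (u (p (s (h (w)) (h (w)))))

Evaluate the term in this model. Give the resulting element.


  w = 0
  (h (w)) = h(0,) = 0
  w = 0
  (h (w)) = h(0,) = 0
  (s (h (w)) (h (w))) = s(0, 0) = 2
  (p (s (h (w)) (h (w)))) = p(2,) = 2
  (u (p (s (h (w)) (h (w))))) = u(2,) = 3

value = 3


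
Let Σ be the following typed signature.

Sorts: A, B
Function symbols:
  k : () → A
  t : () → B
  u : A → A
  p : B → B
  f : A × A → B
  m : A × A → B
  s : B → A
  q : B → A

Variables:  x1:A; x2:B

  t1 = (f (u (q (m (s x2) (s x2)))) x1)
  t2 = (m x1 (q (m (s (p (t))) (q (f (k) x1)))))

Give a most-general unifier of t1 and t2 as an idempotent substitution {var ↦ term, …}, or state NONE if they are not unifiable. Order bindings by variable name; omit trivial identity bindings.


NONE (not unifiable)

head clash or occurs-check failure — not unifiable


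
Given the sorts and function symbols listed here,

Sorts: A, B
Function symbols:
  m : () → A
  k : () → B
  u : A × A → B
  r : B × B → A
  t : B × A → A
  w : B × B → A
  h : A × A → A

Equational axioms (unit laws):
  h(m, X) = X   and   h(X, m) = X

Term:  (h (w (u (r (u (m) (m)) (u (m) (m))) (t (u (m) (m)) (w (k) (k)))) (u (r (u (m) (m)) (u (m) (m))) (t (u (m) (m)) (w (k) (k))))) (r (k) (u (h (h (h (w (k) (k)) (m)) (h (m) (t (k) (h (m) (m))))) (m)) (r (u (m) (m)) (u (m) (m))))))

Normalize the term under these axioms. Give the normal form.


normal form = (h (w (u (r (u (m) (m)) (u (m) (m))) (t (u (m) (m)) (w (k) (k)))) (u (r (u (m) (m)) (u (m) (m))) (t (u (m) (m)) (w (k) (k))))) (r (k) (u (h (w (k) (k)) (t (k) (m))) (r (u (m) (m)) (u (m) (m))))))

1. (h (w (u (r (u (m) (m)) (u (m) (m))) (t (u (m) (m)) (w (k) (k)))) (u (r (u (m) (m)) (u (m) (m))) (t (u (m) (m)) (w (k) (k))))) (r (k) (u (h (h (h (w (k) (k)) (m)) (h (m) (t (k) (h (m) (m))))) (m)) (r (u (m) (m)) (u (m) (m))))))  →  (h (w (u (r (u (m) (m)) (u (m) (m))) (t (u (m) (m)) (w (k) (k)))) (u (r (u (m) (m)) (u (m) (m))) (t (u (m) (m)) (w (k) (k))))) (r (k) (u (h (h (w (k) (k)) (m)) (h (m) (t (k) (h (m) (m))))) (r (u (m) (m)) (u (m) (m))))))
2. (h (w (u (r (u (m) (m)) (u (m) (m))) (t (u (m) (m)) (w (k) (k)))) (u (r (u (m) (m)) (u (m) (m))) (t (u (m) (m)) (w (k) (k))))) (r (k) (u (h (h (w (k) (k)) (m)) (h (m) (t (k) (h (m) (m))))) (r (u (m) (m)) (u (m) (m))))))  →  (h (w (u (r (u (m) (m)) (u (m) (m))) (t (u (m) (m)) (w (k) (k)))) (u (r (u (m) (m)) (u (m) (m))) (t (u (m) (m)) (w (k) (k))))) (r (k) (u (h (w (k) (k)) (h (m) (t (k) (h (m) (m))))) (r (u (m) (m)) (u (m) (m))))))
3. (h (w (u (r (u (m) (m)) (u (m) (m))) (t (u (m) (m)) (w (k) (k)))) (u (r (u (m) (m)) (u (m) (m))) (t (u (m) (m)) (w (k) (k))))) (r (k) (u (h (w (k) (k)) (h (m) (t (k) (h (m) (m))))) (r (u (m) (m)) (u (m) (m))))))  →  (h (w (u (r (u (m) (m)) (u (m) (m))) (t (u (m) (m)) (w (k) (k)))) (u (r (u (m) (m)) (u (m) (m))) (t (u (m) (m)) (w (k) (k))))) (r (k) (u (h (w (k) (k)) (t (k) (h (m) (m)))) (r (u (m) (m)) (u (m) (m))))))
4. (h (w (u (r (u (m) (m)) (u (m) (m))) (t (u (m) (m)) (w (k) (k)))) (u (r (u (m) (m)) (u (m) (m))) (t (u (m) (m)) (w (k) (k))))) (r (k) (u (h (w (k) (k)) (t (k) (h (m) (m)))) (r (u (m) (m)) (u (m) (m))))))  →  (h (w (u (r (u (m) (m)) (u (m) (m))) (t (u (m) (m)) (w (k) (k)))) (u (r (u (m) (m)) (u (m) (m))) (t (u (m) (m)) (w (k) (k))))) (r (k) (u (h (w (k) (k)) (t (k) (m))) (r (u (m) (m)) (u (m) (m))))))
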